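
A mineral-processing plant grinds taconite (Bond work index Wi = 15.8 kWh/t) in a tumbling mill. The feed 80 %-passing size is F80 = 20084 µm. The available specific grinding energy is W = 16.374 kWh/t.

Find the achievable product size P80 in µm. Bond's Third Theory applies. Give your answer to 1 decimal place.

W = 10 Wi / √P80 − 10 Wi / √F80
⇒ 1/√P80 = W/(10 Wi) + 1/√F80
  = 16.3740/(10·15.8) + 1/√20084 = 0.103633 + 0.007056 = 0.110689
P80 = (1/0.110689)² = 9.0343² = 81.62 µm

P80 = 81.6 µm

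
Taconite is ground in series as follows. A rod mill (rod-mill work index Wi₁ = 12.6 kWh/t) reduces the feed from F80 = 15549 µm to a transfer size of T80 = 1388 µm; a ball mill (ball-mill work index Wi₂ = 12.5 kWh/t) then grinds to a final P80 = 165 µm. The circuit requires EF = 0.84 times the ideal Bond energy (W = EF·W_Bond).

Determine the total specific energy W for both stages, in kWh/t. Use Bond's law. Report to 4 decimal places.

W = 7.3480 kWh/t

W = 10·Wi·(P80^(-½) − F80^(-½))
Stage 1 (15549→1388 µm, Wi₁=12.6): W₁ = 10·12.6·(0.026841 − 0.008020) = 2.3716 kWh/t
Stage 2 (1388→165 µm, Wi₂=12.5): W₂ = 10·12.5·(0.077850 − 0.026841) = 6.3761 kWh/t
W = W₁ + W₂ = 2.3716 + 6.3761 = 8.7476 kWh/t
Corrected W = EF·W_Bond = 0.84·8.7476 = 7.3480 kWh/t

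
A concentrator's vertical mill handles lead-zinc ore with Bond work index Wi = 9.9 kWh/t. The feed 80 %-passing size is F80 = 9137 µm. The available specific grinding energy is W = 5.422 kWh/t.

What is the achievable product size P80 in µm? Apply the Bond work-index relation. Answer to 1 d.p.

W = 10 Wi (P80^-0.5 − F80^-0.5)
1/√P80 = 1/√F80 + W/(10·Wi)
  = 5.4220/(10·9.9) + 1/√9137 = 0.054768 + 0.010462 = 0.065229
P80 = (1/0.065229)² = 15.3305² = 235.03 µm

P80 = 235.0 µm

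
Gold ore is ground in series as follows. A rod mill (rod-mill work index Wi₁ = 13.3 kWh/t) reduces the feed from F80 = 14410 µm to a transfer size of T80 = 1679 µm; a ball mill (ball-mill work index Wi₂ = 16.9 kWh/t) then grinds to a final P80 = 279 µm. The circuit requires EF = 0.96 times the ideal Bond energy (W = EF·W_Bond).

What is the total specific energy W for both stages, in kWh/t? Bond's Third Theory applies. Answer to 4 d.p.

W = 7.8060 kWh/t

W = 10 Wi / √P80 − 10 Wi / √F80
Stage 1 (14410→1679 µm, Wi₁=13.3): W₁ = 10·13.3·(0.024405 − 0.008330) = 2.1379 kWh/t
Stage 2 (1679→279 µm, Wi₂=16.9): W₂ = 10·16.9·(0.059868 − 0.024405) = 5.9934 kWh/t
W = W₁ + W₂ = 2.1379 + 5.9934 = 8.1312 kWh/t
Apply correction: 8.1312 × 0.96 = 7.8060 kWh/t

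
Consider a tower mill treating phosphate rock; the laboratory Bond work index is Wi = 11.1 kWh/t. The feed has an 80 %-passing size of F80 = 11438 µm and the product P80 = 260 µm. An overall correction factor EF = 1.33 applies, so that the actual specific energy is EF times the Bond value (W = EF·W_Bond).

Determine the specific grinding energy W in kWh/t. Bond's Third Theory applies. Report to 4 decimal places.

Bond:  W = 10 Wi (1/√P − 1/√F)
1/√260 = 0.062017;  1/√11438 = 0.009350
W = 10·11.1·(0.062017 − 0.009350) = 5.8460 kWh/t
With EF = 1.33: W = 5.8460·1.33 = 7.7752 kWh/t

W = 7.7752 kWh/t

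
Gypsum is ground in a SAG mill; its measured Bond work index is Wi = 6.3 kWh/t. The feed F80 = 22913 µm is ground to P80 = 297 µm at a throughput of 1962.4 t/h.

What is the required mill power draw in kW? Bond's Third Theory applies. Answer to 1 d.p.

W = 10 Wi (1/√P80 − 1/√F80)  [Bond]
W = 10·6.3·(1/√297 − 1/√22913) = 10·6.3·(0.051420) = 3.2394 kWh/t
P = W·T = 3.2394·1962.4 = 6357.1 kW

P = 6357.1 kW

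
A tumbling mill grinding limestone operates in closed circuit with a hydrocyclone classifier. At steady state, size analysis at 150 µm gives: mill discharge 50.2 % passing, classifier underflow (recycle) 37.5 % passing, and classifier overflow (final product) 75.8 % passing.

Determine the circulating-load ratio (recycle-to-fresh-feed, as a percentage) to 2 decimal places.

CL = 201.57 %

Classifier node, passing 150 µm:
(1+r)·d = r·u + o ⇒ r = (o−d)/(d−u)
r = (75.8 − 50.2)/(50.2 − 37.5) = 25.6/12.7 = 2.0157
CL = 100·r = 201.57 %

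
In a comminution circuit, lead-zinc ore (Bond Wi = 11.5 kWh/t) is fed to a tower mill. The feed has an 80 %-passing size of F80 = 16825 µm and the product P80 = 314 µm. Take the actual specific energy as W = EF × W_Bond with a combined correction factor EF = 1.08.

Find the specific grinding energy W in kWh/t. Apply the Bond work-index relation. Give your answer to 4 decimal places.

W = 10·Wi·[P80^(−½) − F80^(−½)]
1/√314 = 0.056433;  1/√16825 = 0.007709
W = 10·11.5·(0.056433 − 0.007709) = 5.6032 kWh/t
Corrected W = EF·W_Bond = 1.08·5.6032 = 6.0515 kWh/t

W = 6.0515 kWh/t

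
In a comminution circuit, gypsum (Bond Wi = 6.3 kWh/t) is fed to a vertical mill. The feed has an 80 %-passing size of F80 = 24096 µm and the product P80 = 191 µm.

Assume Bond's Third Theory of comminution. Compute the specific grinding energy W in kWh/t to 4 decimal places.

W = 4.1527 kWh/t

W = 10 Wi (P80^-0.5 − F80^-0.5)
1/√191 = 0.072357;  1/√24096 = 0.006442
W = 10·6.3·(0.072357 − 0.006442) = 4.1527 kWh/t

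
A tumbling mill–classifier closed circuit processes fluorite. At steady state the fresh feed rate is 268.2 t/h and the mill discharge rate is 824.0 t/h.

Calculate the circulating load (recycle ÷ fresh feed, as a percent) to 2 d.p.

Steady state: M = F + R.
R = M − F = 824.0 − 268.2 = 555.8 t/h
CL = 100·R/F = 100·555.8/268.2 = 207.23 %

CL = 207.23 %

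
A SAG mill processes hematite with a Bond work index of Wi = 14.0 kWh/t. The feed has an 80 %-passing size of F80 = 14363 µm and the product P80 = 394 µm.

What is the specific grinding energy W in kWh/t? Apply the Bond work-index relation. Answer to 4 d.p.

W = 5.8849 kWh/t

W = 10·Wi·(P80^(-½) − F80^(-½))
1/√394 = 0.050379;  1/√14363 = 0.008344
W = 10·14.0·(0.050379 − 0.008344) = 5.8849 kWh/t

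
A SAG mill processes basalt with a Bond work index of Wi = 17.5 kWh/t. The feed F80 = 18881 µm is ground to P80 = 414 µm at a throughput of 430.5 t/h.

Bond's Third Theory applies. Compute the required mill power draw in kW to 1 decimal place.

P = 3154.4 kW

W = 10 Wi / √P80 − 10 Wi / √F80
W = 10·17.5·(1/√414 − 1/√18881) = 10·17.5·(0.041870) = 7.3272 kWh/t
Power = W × throughput = 7.3272 kWh/t × 430.5 t/h = 3154.4 kW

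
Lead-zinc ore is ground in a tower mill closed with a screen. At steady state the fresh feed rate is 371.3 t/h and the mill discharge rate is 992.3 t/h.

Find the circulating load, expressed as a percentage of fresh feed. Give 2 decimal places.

Discharge = new feed + return, hence
R = M − F = 992.3 − 371.3 = 621.0 t/h
CL = 100·R/F = 100·621.0/371.3 = 167.25 %

CL = 167.25 %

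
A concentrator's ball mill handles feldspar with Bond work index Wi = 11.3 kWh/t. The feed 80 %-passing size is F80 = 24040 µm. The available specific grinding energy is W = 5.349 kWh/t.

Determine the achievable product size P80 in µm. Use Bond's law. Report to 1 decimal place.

P80 = 345.7 µm

W = 10 Wi / √P80 − 10 Wi / √F80
⇒ 1/√P80 = W/(10 Wi) + 1/√F80
  = 5.3490/(10·11.3) + 1/√24040 = 0.047336 + 0.006450 = 0.053786
P80 = (1/0.053786)² = 18.5922² = 345.67 µm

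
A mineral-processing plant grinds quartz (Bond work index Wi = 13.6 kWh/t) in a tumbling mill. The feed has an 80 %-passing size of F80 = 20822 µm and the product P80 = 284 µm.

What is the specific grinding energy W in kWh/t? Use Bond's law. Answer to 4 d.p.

W = 10·Wi·(P80^(-½) − F80^(-½))
1/√284 = 0.059339;  1/√20822 = 0.006930
W = 10·13.6·(0.059339 − 0.006930) = 7.1276 kWh/t

W = 7.1276 kWh/t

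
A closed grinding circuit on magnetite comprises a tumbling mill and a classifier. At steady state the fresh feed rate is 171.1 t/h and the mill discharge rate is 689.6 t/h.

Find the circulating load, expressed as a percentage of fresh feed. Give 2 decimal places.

CL = 303.04 %

Discharge = new feed + return, hence
R = M − F = 689.6 − 171.1 = 518.5 t/h
CL = 100·R/F = 100·518.5/171.1 = 303.04 %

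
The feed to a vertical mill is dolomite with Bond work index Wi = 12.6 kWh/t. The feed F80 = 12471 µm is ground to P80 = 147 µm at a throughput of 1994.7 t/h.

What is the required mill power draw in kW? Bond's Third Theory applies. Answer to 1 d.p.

W = 10·Wi·(P80^(-½) − F80^(-½))
W = 10·12.6·(1/√147 − 1/√12471) = 10·12.6·(0.073524) = 9.2640 kWh/t
P_mill = W·ṁ = 9.2640·1994.7 = 18478.9 kW

P = 18478.9 kW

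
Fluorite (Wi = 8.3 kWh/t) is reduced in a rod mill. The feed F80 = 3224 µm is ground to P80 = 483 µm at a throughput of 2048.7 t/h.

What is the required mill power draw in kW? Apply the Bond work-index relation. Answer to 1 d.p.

P = 4742.4 kW

Bond:  W = 10 Wi (1/√P − 1/√F)
W = 10·8.3·(1/√483 − 1/√3224) = 10·8.3·(0.027890) = 2.3149 kWh/t
Power = W × throughput = 2.3149 kWh/t × 2048.7 t/h = 4742.4 kW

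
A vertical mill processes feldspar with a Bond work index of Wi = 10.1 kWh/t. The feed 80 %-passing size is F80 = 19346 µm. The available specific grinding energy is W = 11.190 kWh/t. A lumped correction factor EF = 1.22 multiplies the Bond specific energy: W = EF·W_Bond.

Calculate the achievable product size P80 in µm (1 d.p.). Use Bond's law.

W = 10 Wi (P80^-0.5 − F80^-0.5)
W_Bond = W / EF = 11.190 / 1.22 = 9.1721 kWh/t
⇒ 1/√P80 = W_Bond/(10 Wi) + 1/√F80
  = 9.1721/(10·10.1) + 1/√19346 = 0.090813 + 0.007190 = 0.098003
P80 = (1/0.098003)² = 10.2038² = 104.12 µm

P80 = 104.1 µm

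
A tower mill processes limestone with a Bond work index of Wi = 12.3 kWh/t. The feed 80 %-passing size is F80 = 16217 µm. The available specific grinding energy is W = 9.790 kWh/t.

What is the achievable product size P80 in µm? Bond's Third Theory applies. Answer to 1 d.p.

Bond: W = 10·Wi·(1/√P80 − 1/√F80)
⇒ 1/√P80 = W/(10·Wi) + 1/√F80
  = 9.7900/(10·12.3) + 1/√16217 = 0.079593 + 0.007853 = 0.087446
P80 = (1/0.087446)² = 11.4356² = 130.77 µm

P80 = 130.8 µm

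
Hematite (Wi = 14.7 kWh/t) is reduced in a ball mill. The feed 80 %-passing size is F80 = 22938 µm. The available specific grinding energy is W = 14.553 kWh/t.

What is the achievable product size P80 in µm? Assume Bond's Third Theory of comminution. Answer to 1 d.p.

P80 = 89.7 µm

Bond:  W = 10 Wi (1/√P − 1/√F)
1/√P80 = 1/√F80 + W/(10·Wi)
  = 14.5530/(10·14.7) + 1/√22938 = 0.099000 + 0.006603 = 0.105603
P80 = (1/0.105603)² = 9.4695² = 89.67 µm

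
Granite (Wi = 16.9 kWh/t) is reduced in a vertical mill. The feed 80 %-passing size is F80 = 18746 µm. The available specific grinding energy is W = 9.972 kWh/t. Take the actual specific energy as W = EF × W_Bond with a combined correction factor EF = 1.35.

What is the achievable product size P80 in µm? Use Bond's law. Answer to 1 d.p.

Bond: W = 10·Wi·(1/√P80 − 1/√F80)
W_Bond = W / EF = 9.972 / 1.35 = 7.3867 kWh/t
⇒ 1/√P80 = W_Bond/(10·Wi) + 1/√F80
  = 7.3867/(10·16.9) + 1/√18746 = 0.043708 + 0.007304 = 0.051012
P80 = (1/0.051012)² = 19.6033² = 384.29 µm

P80 = 384.3 µm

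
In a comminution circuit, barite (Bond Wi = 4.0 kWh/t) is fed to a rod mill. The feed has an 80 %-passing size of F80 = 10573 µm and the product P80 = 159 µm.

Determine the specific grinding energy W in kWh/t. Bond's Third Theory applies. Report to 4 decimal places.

W_Bond = 10·Wi·(1/√P₈₀ − 1/√F₈₀)
1/√159 = 0.079305;  1/√10573 = 0.009725
W = 10·4.0·(0.079305 − 0.009725) = 2.7832 kWh/t

W = 2.7832 kWh/t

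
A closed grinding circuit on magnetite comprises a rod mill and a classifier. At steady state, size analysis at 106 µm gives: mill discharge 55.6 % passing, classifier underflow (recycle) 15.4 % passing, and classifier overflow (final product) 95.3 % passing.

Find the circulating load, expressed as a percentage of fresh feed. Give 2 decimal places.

Let r = R/F. Size balance at 106 µm:
r = (o − d)/(d − u)
r = (95.3 − 55.6)/(55.6 − 15.4) = 39.7/40.2 = 0.9876
CL = 100·r = 98.76 %

CL = 98.76 %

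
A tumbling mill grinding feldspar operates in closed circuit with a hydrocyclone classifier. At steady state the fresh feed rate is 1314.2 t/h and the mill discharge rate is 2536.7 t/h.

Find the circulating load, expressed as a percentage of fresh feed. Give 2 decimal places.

CL = 93.02 %

Steady state: M = F + R.
R = M − F = 2536.7 − 1314.2 = 1222.5 t/h
CL = 100·R/F = 100·1222.5/1314.2 = 93.02 %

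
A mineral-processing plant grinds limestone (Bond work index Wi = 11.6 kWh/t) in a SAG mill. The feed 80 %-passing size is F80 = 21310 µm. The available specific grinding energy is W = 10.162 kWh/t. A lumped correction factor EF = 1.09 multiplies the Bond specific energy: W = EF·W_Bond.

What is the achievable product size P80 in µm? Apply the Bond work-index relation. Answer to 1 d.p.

P80 = 131.5 µm

Bond: W = 10·Wi·(1/√P80 − 1/√F80)
W_Bond = W / EF = 10.162 / 1.09 = 9.3229 kWh/t
P80^-0.5 = F80^-0.5 + W_Bond/(10 Wi)
  = 9.3229/(10·11.6) + 1/√21310 = 0.080370 + 0.006850 = 0.087220
P80 = (1/0.087220)² = 11.4652² = 131.45 µm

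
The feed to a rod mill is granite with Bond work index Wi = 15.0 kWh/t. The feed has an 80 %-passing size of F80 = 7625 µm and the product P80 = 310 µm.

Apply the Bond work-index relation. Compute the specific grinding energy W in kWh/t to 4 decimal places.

W = 6.8016 kWh/t

W = 10 Wi / √P80 − 10 Wi / √F80
1/√310 = 0.056796;  1/√7625 = 0.011452
W = 10·15.0·(0.056796 − 0.011452) = 6.8016 kWh/t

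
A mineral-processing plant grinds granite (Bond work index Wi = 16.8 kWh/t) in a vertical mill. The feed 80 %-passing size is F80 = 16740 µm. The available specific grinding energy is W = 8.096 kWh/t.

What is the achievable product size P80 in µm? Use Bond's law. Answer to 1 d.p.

P80 = 319.8 µm

W = 10 Wi (P80^-0.5 − F80^-0.5)
1/√P80 = 1/√F80 + W/(10·Wi)
  = 8.0960/(10·16.8) + 1/√16740 = 0.048190 + 0.007729 = 0.055919
P80 = (1/0.055919)² = 17.8829² = 319.80 µm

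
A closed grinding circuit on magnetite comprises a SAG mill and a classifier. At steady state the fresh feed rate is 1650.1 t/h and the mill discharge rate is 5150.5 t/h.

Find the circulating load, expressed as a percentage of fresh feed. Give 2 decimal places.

M = F + R at steady state, so:
R = M − F = 5150.5 − 1650.1 = 3500.4 t/h
CL = 100·R/F = 100·3500.4/1650.1 = 212.13 %

CL = 212.13 %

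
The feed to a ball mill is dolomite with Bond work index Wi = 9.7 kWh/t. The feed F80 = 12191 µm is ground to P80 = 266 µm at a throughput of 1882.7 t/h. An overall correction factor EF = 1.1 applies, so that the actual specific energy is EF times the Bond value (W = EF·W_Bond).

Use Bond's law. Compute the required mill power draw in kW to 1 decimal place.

W = 10 Wi (1/√P80 − 1/√F80)  [Bond]
W = 10·9.7·(1/√266 − 1/√12191) = 10·9.7·(0.052257) = 5.0689 kWh/t
Corrected W = EF·W_Bond = 1.1·5.0689 = 5.5758 kWh/t
Power = W × throughput = 5.5758 kWh/t × 1882.7 t/h = 10497.6 kW

P = 10497.6 kW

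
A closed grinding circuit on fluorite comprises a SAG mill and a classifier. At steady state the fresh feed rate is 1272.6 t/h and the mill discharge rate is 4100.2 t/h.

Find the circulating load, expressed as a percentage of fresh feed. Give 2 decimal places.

Mill node: discharge = fresh + recycle.
R = M − F = 4100.2 − 1272.6 = 2827.6 t/h
CL = 100·R/F = 100·2827.6/1272.6 = 222.19 %

CL = 222.19 %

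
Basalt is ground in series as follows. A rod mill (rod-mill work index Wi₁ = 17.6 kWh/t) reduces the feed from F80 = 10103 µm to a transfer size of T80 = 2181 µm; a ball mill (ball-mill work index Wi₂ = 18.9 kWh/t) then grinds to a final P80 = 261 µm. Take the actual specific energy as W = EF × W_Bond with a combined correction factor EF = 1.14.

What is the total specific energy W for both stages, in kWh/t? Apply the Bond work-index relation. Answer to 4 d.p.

W = 11.0232 kWh/t

W = 10 Wi (P80^-0.5 − F80^-0.5)
Stage 1 (10103→2181 µm, Wi₁=17.6): W₁ = 10·17.6·(0.021413 − 0.009949) = 2.0176 kWh/t
Stage 2 (2181→261 µm, Wi₂=18.9): W₂ = 10·18.9·(0.061898 − 0.021413) = 7.6518 kWh/t
W = W₁ + W₂ = 2.0176 + 7.6518 = 9.6694 kWh/t
W_actual = 1.14 × 9.6694 = 11.0232 kWh/t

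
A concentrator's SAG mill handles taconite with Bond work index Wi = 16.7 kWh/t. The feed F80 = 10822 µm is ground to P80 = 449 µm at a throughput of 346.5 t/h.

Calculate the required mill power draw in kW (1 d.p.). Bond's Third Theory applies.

P = 2174.6 kW

W = 10 Wi (P80^-0.5 − F80^-0.5)
W = 10·16.7·(1/√449 − 1/√10822) = 10·16.7·(0.037580) = 6.2759 kWh/t
P_mill = W·ṁ = 6.2759·346.5 = 2174.6 kW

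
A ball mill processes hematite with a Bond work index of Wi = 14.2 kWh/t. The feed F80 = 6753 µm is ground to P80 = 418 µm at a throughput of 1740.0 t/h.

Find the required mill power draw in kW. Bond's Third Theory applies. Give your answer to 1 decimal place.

W_Bond = 10·Wi·(1/√P₈₀ − 1/√F₈₀)
W = 10·14.2·(1/√418 − 1/√6753) = 10·14.2·(0.036743) = 5.2175 kWh/t
P = W·T = 5.2175·1740.0 = 9078.4 kW

P = 9078.4 kW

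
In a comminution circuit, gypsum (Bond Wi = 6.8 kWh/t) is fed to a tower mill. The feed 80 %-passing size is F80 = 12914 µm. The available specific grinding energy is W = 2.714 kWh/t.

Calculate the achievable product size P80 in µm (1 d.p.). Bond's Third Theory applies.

P80 = 421.4 µm

W = 10·Wi·(P80^(-½) − F80^(-½))
P80^-0.5 = F80^-0.5 + W/(10 Wi)
  = 2.7140/(10·6.8) + 1/√12914 = 0.039912 + 0.008800 = 0.048712
P80 = (1/0.048712)² = 20.5290² = 421.44 µm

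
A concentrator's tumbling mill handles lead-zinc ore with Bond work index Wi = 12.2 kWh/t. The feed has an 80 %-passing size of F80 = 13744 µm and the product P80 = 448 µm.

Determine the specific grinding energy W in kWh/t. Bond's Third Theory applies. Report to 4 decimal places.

W = 4.7233 kWh/t

W_Bond = 10·Wi·(1/√P₈₀ − 1/√F₈₀)
1/√448 = 0.047246;  1/√13744 = 0.008530
W = 10·12.2·(0.047246 − 0.008530) = 4.7233 kWh/t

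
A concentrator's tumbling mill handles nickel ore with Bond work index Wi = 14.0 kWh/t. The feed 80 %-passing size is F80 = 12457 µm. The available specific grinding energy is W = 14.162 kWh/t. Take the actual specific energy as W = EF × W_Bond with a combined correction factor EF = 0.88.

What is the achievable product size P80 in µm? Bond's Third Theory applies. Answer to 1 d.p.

P80 = 65.1 µm

W = 10·Wi·(P80^(-½) − F80^(-½))
W_Bond = W / EF = 14.162 / 0.88 = 16.0932 kWh/t
P80^(−½) = W_Bond/(10 Wi) + F80^(−½)
  = 16.0932/(10·14.0) + 1/√12457 = 0.114951 + 0.008960 = 0.123911
P80 = (1/0.123911)² = 8.0703² = 65.13 µm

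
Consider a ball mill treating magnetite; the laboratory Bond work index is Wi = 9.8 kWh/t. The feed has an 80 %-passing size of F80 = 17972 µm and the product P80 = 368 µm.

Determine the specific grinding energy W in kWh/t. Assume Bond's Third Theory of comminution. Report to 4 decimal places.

W = 4.3776 kWh/t

W = 10·Wi·[P80^(−½) − F80^(−½)]
1/√368 = 0.052129;  1/√17972 = 0.007459
W = 10·9.8·(0.052129 − 0.007459) = 4.3776 kWh/t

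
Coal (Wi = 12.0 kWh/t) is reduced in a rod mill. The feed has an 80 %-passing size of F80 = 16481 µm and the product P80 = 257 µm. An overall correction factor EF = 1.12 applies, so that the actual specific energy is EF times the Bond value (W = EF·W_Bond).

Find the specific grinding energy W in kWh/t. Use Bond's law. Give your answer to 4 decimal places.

W = 7.3367 kWh/t

Bond:  W = 10 Wi (1/√P − 1/√F)
1/√257 = 0.062378;  1/√16481 = 0.007789
W = 10·12.0·(0.062378 − 0.007789) = 6.5507 kWh/t
With EF = 1.12: W = 6.5507·1.12 = 7.3367 kWh/t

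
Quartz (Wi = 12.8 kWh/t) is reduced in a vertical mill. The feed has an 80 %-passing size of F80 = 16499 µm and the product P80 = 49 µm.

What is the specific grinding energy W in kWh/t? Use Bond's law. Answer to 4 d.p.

W = 17.2892 kWh/t

W = 10 Wi (1/√P80 − 1/√F80)  [Bond]
1/√49 = 0.142857;  1/√16499 = 0.007785
W = 10·12.8·(0.142857 − 0.007785) = 17.2892 kWh/t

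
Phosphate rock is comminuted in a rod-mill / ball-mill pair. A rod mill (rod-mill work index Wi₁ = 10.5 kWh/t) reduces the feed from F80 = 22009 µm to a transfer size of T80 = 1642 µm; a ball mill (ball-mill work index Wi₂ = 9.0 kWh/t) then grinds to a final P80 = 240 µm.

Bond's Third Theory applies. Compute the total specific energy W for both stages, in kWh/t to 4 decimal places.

W = 5.4719 kWh/t

W_Bond = 10·Wi·(1/√P₈₀ − 1/√F₈₀)
Stage 1 (22009→1642 µm, Wi₁=10.5): W₁ = 10·10.5·(0.024678 − 0.006741) = 1.8834 kWh/t
Stage 2 (1642→240 µm, Wi₂=9.0): W₂ = 10·9.0·(0.064550 − 0.024678) = 3.5884 kWh/t
W = W₁ + W₂ = 1.8834 + 3.5884 = 5.4719 kWh/t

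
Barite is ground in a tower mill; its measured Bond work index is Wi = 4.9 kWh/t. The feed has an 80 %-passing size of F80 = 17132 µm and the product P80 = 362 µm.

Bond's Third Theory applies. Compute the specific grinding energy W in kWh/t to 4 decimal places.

W = 2.2010 kWh/t

W = 10·Wi·(P80^(-½) − F80^(-½))
1/√362 = 0.052559;  1/√17132 = 0.007640
W = 10·4.9·(0.052559 − 0.007640) = 2.2010 kWh/t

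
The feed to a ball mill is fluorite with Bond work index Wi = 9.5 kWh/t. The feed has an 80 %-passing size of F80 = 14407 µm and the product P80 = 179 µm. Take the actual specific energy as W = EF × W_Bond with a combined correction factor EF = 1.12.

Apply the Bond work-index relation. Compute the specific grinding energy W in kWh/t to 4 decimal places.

W = 10 Wi (1/√P80 − 1/√F80)  [Bond]
1/√179 = 0.074744;  1/√14407 = 0.008331
W = 10·9.5·(0.074744 − 0.008331) = 6.3092 kWh/t
With EF = 1.12: W = 6.3092·1.12 = 7.0663 kWh/t

W = 7.0663 kWh/t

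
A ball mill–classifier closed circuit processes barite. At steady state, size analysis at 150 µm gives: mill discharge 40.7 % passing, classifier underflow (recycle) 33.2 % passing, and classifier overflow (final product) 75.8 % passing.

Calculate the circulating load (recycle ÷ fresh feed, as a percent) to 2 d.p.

CL = 468.00 %

Classifier node, passing 150 µm:
Fd + Rd = Ru + Fo ⇒ R/F = (o−d)/(d−u)
r = (75.8 − 40.7)/(40.7 − 33.2) = 35.1/7.5 = 4.6800
CL = 100·r = 468.00 %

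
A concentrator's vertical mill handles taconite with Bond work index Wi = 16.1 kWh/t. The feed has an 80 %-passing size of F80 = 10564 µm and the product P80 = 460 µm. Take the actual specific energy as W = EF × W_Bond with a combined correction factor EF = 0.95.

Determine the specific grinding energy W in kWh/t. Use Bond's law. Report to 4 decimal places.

W = 5.6432 kWh/t

Bond:  W = 10 Wi (1/√P − 1/√F)
1/√460 = 0.046625;  1/√10564 = 0.009729
W = 10·16.1·(0.046625 − 0.009729) = 5.9402 kWh/t
With EF = 0.95: W = 5.9402·0.95 = 5.6432 kWh/t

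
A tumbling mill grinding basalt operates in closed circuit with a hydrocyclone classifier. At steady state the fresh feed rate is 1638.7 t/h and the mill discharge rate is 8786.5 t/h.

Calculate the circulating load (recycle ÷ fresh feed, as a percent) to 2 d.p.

CL = 436.19 %

M = F + R at steady state, so:
R = M − F = 8786.5 − 1638.7 = 7147.8 t/h
CL = 100·R/F = 100·7147.8/1638.7 = 436.19 %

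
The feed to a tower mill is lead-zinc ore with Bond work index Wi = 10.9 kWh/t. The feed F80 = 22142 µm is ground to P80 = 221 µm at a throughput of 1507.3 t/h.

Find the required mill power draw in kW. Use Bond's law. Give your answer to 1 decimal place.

P = 9947.6 kW

W = 10 Wi (1/√P80 − 1/√F80)  [Bond]
W = 10·10.9·(1/√221 − 1/√22142) = 10·10.9·(0.060547) = 6.5996 kWh/t
P = W·T = 6.5996·1507.3 = 9947.6 kW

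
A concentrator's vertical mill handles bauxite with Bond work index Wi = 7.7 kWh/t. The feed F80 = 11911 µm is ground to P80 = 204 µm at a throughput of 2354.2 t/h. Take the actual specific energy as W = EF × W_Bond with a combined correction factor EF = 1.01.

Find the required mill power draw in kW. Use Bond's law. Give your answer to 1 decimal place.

P = 11141.0 kW

W = 10 Wi (1/√P80 − 1/√F80)  [Bond]
W = 10·7.7·(1/√204 − 1/√11911) = 10·7.7·(0.060851) = 4.6855 kWh/t
Corrected W = EF·W_Bond = 1.01·4.6855 = 4.7324 kWh/t
Mill draw = 4.7324 × 2354.2 = 11141.0 kW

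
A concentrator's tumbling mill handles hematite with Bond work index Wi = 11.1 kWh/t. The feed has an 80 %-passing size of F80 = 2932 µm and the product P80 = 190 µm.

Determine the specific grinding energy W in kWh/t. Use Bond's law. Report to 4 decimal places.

W = 10·Wi·[P80^(−½) − F80^(−½)]
1/√190 = 0.072548;  1/√2932 = 0.018468
W = 10·11.1·(0.072548 − 0.018468) = 6.0028 kWh/t

W = 6.0028 kWh/t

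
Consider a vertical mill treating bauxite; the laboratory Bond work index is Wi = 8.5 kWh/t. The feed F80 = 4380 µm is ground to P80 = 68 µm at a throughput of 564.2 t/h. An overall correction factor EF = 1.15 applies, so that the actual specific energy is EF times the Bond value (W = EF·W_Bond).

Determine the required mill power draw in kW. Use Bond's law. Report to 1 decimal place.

P = 5854.7 kW

Bond:  W = 10 Wi (1/√P − 1/√F)
W = 10·8.5·(1/√68 − 1/√4380) = 10·8.5·(0.106158) = 9.0234 kWh/t
W_actual = 1.15 × 9.0234 = 10.3769 kWh/t
P_mill = W·ṁ = 10.3769·564.2 = 5854.7 kW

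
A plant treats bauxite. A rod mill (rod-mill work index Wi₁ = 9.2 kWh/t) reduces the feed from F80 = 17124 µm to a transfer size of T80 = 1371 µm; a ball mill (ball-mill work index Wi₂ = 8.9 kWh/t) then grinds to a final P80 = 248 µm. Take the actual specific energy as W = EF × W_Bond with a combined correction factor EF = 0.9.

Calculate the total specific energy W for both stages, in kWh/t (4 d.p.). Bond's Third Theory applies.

W = 10 Wi (P80^-0.5 − F80^-0.5)
Stage 1 (17124→1371 µm, Wi₁=9.2): W₁ = 10·9.2·(0.027007 − 0.007642) = 1.7816 kWh/t
Stage 2 (1371→248 µm, Wi₂=8.9): W₂ = 10·8.9·(0.063500 − 0.027007) = 3.2479 kWh/t
W = W₁ + W₂ = 1.7816 + 3.2479 = 5.0295 kWh/t
W_actual = 0.9 × 5.0295 = 4.5265 kWh/t

W = 4.5265 kWh/t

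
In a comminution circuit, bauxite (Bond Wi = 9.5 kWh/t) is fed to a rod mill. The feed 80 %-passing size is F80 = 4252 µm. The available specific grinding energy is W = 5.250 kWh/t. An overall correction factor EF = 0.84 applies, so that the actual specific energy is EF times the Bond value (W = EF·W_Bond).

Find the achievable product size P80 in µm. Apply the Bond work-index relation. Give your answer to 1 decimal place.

P80 = 151.9 µm

W_Bond = 10·Wi·(1/√P₈₀ − 1/√F₈₀)
W_Bond = W / EF = 5.250 / 0.84 = 6.2500 kWh/t
⇒ 1/√P80 = W_Bond/(10·Wi) + 1/√F80
  = 6.2500/(10·9.5) + 1/√4252 = 0.065789 + 0.015336 = 0.081125
P80 = (1/0.081125)² = 12.3266² = 151.95 µm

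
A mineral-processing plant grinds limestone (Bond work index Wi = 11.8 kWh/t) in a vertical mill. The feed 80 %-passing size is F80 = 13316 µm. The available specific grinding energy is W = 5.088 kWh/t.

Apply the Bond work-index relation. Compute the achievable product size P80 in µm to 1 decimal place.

P80 = 372.9 µm

W = 10·Wi·[P80^(−½) − F80^(−½)]
1/√P80 = 1/√F80 + W/(10·Wi)
  = 5.0880/(10·11.8) + 1/√13316 = 0.043119 + 0.008666 = 0.051785
P80 = (1/0.051785)² = 19.3108² = 372.91 µm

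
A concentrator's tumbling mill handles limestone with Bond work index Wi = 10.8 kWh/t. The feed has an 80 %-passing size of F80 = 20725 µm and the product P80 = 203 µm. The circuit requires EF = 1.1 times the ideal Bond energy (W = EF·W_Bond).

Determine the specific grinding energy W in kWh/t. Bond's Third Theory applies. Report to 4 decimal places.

W = 10 Wi (P80^-0.5 − F80^-0.5)
1/√203 = 0.070186;  1/√20725 = 0.006946
W = 10·10.8·(0.070186 − 0.006946) = 6.8299 kWh/t
Apply correction: 6.8299 × 1.1 = 7.5129 kWh/t

W = 7.5129 kWh/t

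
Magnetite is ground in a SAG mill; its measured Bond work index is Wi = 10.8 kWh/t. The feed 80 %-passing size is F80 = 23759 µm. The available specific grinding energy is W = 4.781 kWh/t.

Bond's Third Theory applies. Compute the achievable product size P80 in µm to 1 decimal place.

P80 = 388.2 µm

W = 10 Wi (1/√P80 − 1/√F80)  [Bond]
P80^(−½) = W/(10 Wi) + F80^(−½)
  = 4.7810/(10·10.8) + 1/√23759 = 0.044269 + 0.006488 = 0.050756
P80 = (1/0.050756)² = 19.7020² = 388.17 µm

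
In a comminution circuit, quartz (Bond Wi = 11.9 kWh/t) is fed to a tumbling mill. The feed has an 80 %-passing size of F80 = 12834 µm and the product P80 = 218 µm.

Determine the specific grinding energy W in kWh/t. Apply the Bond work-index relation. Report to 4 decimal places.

W = 7.0093 kWh/t

Bond:  W = 10 Wi (1/√P − 1/√F)
1/√218 = 0.067729;  1/√12834 = 0.008827
W = 10·11.9·(0.067729 − 0.008827) = 7.0093 kWh/t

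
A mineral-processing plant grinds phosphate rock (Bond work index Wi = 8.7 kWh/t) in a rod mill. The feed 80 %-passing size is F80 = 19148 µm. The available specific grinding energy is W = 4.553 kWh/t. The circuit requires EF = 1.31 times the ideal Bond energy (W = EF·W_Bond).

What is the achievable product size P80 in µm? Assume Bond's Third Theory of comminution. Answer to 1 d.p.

W = 10·Wi·(P80^(-½) − F80^(-½))
W_Bond = W / EF = 4.553 / 1.31 = 3.4756 kWh/t
P80^(−½) = W_Bond/(10 Wi) + F80^(−½)
  = 3.4756/(10·8.7) + 1/√19148 = 0.039949 + 0.007227 = 0.047176
P80 = (1/0.047176)² = 21.1973² = 449.33 µm

P80 = 449.3 µm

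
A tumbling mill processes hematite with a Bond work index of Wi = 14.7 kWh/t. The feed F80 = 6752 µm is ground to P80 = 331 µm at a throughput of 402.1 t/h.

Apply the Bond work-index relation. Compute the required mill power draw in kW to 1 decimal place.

P = 2529.6 kW

Bond:  W = 10 Wi (1/√P − 1/√F)
W = 10·14.7·(1/√331 − 1/√6752) = 10·14.7·(0.042795) = 6.2909 kWh/t
Mill draw = 6.2909 × 402.1 = 2529.6 kW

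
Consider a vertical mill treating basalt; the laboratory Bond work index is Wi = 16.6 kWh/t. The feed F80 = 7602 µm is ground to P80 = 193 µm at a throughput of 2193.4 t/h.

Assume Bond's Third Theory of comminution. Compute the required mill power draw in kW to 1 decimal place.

P = 22032.8 kW

Bond:  W = 10 Wi (1/√P − 1/√F)
W = 10·16.6·(1/√193 − 1/√7602) = 10·16.6·(0.060512) = 10.0450 kWh/t
P = W·T = 10.0450·2193.4 = 22032.8 kW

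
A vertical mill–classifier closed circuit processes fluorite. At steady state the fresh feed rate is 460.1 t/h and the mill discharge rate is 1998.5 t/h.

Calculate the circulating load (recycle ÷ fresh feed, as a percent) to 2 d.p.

CL = 334.36 %

Mill node: discharge = fresh + recycle.
R = M − F = 1998.5 − 460.1 = 1538.4 t/h
CL = 100·R/F = 100·1538.4/460.1 = 334.36 %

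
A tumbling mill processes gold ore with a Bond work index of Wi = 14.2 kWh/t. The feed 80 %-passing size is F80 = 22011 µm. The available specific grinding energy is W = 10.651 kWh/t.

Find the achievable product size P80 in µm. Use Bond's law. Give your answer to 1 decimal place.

W = 10 Wi / √P80 − 10 Wi / √F80
1/√P80 = 1/√F80 + W/(10·Wi)
  = 10.6510/(10·14.2) + 1/√22011 = 0.075007 + 0.006740 = 0.081747
P80 = (1/0.081747)² = 12.2328² = 149.64 µm

P80 = 149.6 µm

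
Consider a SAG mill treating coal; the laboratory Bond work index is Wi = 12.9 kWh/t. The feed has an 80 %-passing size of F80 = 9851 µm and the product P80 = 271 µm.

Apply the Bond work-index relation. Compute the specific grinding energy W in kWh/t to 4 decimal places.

W = 10 Wi (P80^-0.5 − F80^-0.5)
1/√271 = 0.060746;  1/√9851 = 0.010075
W = 10·12.9·(0.060746 − 0.010075) = 6.5365 kWh/t

W = 6.5365 kWh/t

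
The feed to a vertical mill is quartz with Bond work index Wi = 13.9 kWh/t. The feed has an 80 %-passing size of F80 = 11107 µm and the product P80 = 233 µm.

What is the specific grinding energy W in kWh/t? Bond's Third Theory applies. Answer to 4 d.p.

W_Bond = 10·Wi·(1/√P₈₀ − 1/√F₈₀)
1/√233 = 0.065512;  1/√11107 = 0.009489
W = 10·13.9·(0.065512 − 0.009489) = 7.7873 kWh/t

W = 7.7873 kWh/t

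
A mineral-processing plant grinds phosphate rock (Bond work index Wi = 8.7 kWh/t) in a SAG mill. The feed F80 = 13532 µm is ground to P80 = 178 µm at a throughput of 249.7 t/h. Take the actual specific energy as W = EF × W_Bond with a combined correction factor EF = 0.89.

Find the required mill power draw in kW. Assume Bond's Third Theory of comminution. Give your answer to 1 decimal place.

P = 1283.0 kW

W = 10·Wi·[P80^(−½) − F80^(−½)]
W = 10·8.7·(1/√178 − 1/√13532) = 10·8.7·(0.066357) = 5.7730 kWh/t
W_actual = 0.89 × 5.7730 = 5.1380 kWh/t
Mill draw = 5.1380 × 249.7 = 1283.0 kW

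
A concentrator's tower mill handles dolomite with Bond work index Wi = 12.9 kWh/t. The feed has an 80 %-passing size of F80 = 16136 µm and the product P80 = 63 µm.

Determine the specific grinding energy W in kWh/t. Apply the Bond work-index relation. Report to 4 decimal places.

W = 15.2369 kWh/t

W_Bond = 10·Wi·(1/√P₈₀ − 1/√F₈₀)
1/√63 = 0.125988;  1/√16136 = 0.007872
W = 10·12.9·(0.125988 − 0.007872) = 15.2369 kWh/t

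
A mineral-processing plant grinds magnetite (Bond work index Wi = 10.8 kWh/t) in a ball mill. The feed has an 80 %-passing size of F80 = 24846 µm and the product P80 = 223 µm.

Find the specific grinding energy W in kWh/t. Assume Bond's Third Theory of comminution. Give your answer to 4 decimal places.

W = 10 Wi (1/√P80 − 1/√F80)  [Bond]
1/√223 = 0.066965;  1/√24846 = 0.006344
W = 10·10.8·(0.066965 − 0.006344) = 6.5470 kWh/t

W = 6.5470 kWh/t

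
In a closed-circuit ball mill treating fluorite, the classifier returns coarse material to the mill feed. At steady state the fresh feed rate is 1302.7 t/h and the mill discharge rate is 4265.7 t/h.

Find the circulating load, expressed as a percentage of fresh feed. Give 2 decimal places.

CL = 227.45 %

Discharge = new feed + return, hence
R = M − F = 4265.7 − 1302.7 = 2963.0 t/h
CL = 100·R/F = 100·2963.0/1302.7 = 227.45 %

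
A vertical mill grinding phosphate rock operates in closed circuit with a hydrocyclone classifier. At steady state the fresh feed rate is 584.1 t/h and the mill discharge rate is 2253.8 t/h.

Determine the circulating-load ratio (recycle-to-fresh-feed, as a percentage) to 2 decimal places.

Discharge = new feed + return, hence
R = M − F = 2253.8 − 584.1 = 1669.7 t/h
CL = 100·R/F = 100·1669.7/584.1 = 285.86 %

CL = 285.86 %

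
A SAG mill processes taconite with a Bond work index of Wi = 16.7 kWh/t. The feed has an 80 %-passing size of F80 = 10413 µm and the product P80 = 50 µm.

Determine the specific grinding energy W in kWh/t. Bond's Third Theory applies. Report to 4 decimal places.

Bond:  W = 10 Wi (1/√P − 1/√F)
1/√50 = 0.141421;  1/√10413 = 0.009800
W = 10·16.7·(0.141421 − 0.009800) = 21.9808 kWh/t

W = 21.9808 kWh/t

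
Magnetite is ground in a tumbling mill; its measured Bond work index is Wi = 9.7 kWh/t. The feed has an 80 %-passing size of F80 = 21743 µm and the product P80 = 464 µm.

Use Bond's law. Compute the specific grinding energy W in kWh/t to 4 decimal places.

W = 3.8453 kWh/t

W_Bond = 10·Wi·(1/√P₈₀ − 1/√F₈₀)
1/√464 = 0.046424;  1/√21743 = 0.006782
W = 10·9.7·(0.046424 − 0.006782) = 3.8453 kWh/t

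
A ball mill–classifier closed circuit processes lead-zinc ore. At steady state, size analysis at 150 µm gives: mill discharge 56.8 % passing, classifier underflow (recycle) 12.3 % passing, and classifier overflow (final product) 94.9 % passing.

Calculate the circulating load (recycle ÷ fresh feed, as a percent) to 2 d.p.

CL = 85.62 %

Balance %-passing 150 µm (r = R/F):
r = (o − d)/(d − u)
r = (94.9 − 56.8)/(56.8 − 12.3) = 38.1/44.5 = 0.8562
CL = 100·r = 85.62 %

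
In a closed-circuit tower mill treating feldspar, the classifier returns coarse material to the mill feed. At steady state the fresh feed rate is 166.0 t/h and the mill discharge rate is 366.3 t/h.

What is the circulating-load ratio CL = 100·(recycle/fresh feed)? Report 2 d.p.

CL = 120.66 %

Discharge = new feed + return, hence
R = M − F = 366.3 − 166.0 = 200.3 t/h
CL = 100·R/F = 100·200.3/166.0 = 120.66 %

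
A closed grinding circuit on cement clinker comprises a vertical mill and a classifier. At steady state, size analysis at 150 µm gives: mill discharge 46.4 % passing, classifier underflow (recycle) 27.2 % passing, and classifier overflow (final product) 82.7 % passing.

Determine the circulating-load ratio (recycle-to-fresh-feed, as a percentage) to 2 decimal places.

CL = 189.06 %

Balance %-passing 150 µm (r = R/F):
r = (o − d)/(d − u)
r = (82.7 − 46.4)/(46.4 − 27.2) = 36.3/19.2 = 1.8906
CL = 100·r = 189.06 %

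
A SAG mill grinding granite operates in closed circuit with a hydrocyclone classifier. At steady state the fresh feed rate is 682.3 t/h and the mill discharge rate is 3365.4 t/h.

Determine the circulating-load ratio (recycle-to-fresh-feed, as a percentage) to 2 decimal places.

CL = 393.24 %

Discharge = new feed + return, hence
R = M − F = 3365.4 − 682.3 = 2683.1 t/h
CL = 100·R/F = 100·2683.1/682.3 = 393.24 %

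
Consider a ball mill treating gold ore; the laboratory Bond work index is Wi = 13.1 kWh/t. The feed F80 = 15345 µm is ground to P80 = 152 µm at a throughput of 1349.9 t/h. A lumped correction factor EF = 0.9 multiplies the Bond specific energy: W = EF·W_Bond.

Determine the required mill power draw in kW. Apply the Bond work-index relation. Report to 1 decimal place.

W = 10 Wi (1/√P80 − 1/√F80)  [Bond]
W = 10·13.1·(1/√152 − 1/√15345) = 10·13.1·(0.073038) = 9.5680 kWh/t
Corrected W = EF·W_Bond = 0.9·9.5680 = 8.6112 kWh/t
Power = W × throughput = 8.6112 kWh/t × 1349.9 t/h = 11624.2 kW

P = 11624.2 kW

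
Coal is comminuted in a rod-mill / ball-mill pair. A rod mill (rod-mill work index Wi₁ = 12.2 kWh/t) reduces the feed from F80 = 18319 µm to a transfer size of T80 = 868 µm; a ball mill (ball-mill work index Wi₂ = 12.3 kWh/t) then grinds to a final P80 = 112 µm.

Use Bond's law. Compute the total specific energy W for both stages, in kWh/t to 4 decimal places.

Bond:  W = 10 Wi (1/√P − 1/√F)
Stage 1 (18319→868 µm, Wi₁=12.2): W₁ = 10·12.2·(0.033942 − 0.007388) = 3.2396 kWh/t
Stage 2 (868→112 µm, Wi₂=12.3): W₂ = 10·12.3·(0.094491 − 0.033942) = 7.4475 kWh/t
W = W₁ + W₂ = 3.2396 + 7.4475 = 10.6871 kWh/t

W = 10.6871 kWh/t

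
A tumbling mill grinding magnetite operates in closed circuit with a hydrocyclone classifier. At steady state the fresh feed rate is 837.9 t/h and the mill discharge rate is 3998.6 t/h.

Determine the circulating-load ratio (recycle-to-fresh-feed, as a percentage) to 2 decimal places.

CL = 377.22 %

Mill node: discharge = fresh + recycle.
R = M − F = 3998.6 − 837.9 = 3160.7 t/h
CL = 100·R/F = 100·3160.7/837.9 = 377.22 %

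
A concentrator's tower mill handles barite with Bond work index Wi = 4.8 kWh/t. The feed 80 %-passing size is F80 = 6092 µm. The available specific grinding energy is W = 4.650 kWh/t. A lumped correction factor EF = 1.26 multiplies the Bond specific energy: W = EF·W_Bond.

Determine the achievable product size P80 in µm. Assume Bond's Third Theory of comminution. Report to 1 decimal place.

P80 = 124.3 µm

W_Bond = 10·Wi·(1/√P₈₀ − 1/√F₈₀)
W_Bond = W / EF = 4.650 / 1.26 = 3.6905 kWh/t
⇒ 1/√P80 = W_Bond/(10·Wi) + 1/√F80
  = 3.6905/(10·4.8) + 1/√6092 = 0.076885 + 0.012812 = 0.089697
P80 = (1/0.089697)² = 11.1486² = 124.29 µm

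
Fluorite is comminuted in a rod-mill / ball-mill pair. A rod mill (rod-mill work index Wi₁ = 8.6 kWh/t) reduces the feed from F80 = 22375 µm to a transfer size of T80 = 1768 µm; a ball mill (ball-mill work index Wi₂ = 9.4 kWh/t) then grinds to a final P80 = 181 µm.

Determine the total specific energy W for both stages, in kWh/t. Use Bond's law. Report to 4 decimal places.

W = 6.2218 kWh/t

W_Bond = 10·Wi·(1/√P₈₀ − 1/√F₈₀)
Stage 1 (22375→1768 µm, Wi₁=8.6): W₁ = 10·8.6·(0.023783 − 0.006685) = 1.4704 kWh/t
Stage 2 (1768→181 µm, Wi₂=9.4): W₂ = 10·9.4·(0.074329 − 0.023783) = 4.7514 kWh/t
W = W₁ + W₂ = 1.4704 + 4.7514 = 6.2218 kWh/t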